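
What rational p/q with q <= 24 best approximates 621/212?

41/14

Expand x = 621/212 as a continued fraction with the Euclidean algorithm:
  621 = 2*212 + 197, so a_0 = 2.
  212 = 1*197 + 15, so a_1 = 1.
  197 = 13*15 + 2, so a_2 = 13.
  15 = 7*2 + 1, so a_3 = 7.
  2 = 2*1 + 0, so a_4 = 2.
so x = [2; 1, 13, 7, 2].
Convergents (p_i = a_i*p_{i-1} + p_{i-2}, q_i = a_i*q_{i-1} + q_{i-2} with p_{-2}=0, p_{-1}=1, q_{-2}=1, q_{-1}=0), until the denominator exceeds 24:
  i=0: a_0=2, p_0 = 2*1 + 0 = 2, q_0 = 2*0 + 1 = 1.
  i=1: a_1=1, p_1 = 1*2 + 1 = 3, q_1 = 1*1 + 0 = 1.
  i=2: a_2=13, p_2 = 13*3 + 2 = 41, q_2 = 13*1 + 1 = 14.
  i=3: a_3=7, p_3 = 7*41 + 3 = 290, q_3 = 7*14 + 1 = 99.
q_3 = 99 > 24, so the last convergent with denominator <= 24 is p_2/q_2 = 41/14.
The closest fraction with denominator <= 24 is either p_2/q_2 or the intermediate fraction (k*p_2 + p_1)/(k*q_2 + q_1) with the largest k >= 1 whose denominator stays <= 24; these approach x as k grows, and every other convergent or intermediate fraction in range is farther away.
Largest k: floor((24 - q_1)/q_2) = floor((24 - 1)/14) = 1.
That gives (1*41 + 3)/(1*14 + 1) = 44/15.
Compare the errors: |x - 41/14| = |621*14 - 41*212|/(212*14) = 2/2968, and |x - 44/15| = |621*15 - 44*212|/(212*15) = 13/3180.
Cross-multiplying, 2*3180 = 6360 < 38584 = 13*2968, so 2/2968 is smaller: the convergent 41/14 is closer to x than 44/15.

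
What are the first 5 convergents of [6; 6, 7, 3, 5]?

6/1, 37/6, 265/43, 832/135, 4425/718

Using the convergent recurrence p_i = a_i*p_{i-1} + p_{i-2}, q_i = a_i*q_{i-1} + q_{i-2} with p_{-2}=0, p_{-1}=1, q_{-2}=1, q_{-1}=0:
  i=0: a_0=6, p_0 = 6*1 + 0 = 6, q_0 = 6*0 + 1 = 1.
  i=1: a_1=6, p_1 = 6*6 + 1 = 37, q_1 = 6*1 + 0 = 6.
  i=2: a_2=7, p_2 = 7*37 + 6 = 265, q_2 = 7*6 + 1 = 43.
  i=3: a_3=3, p_3 = 3*265 + 37 = 832, q_3 = 3*43 + 6 = 135.
  i=4: a_4=5, p_4 = 5*832 + 265 = 4425, q_4 = 5*135 + 43 = 718.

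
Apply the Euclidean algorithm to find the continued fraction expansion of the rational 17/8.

Run the Euclidean algorithm on 17 and 8; the successive quotients are the partial quotients a_0, a_1, ... (each step inverts the fractional part left over by the previous one):
  17 = 2*8 + 1, so a_0 = 2.
  8 = 8*1 + 0, so a_1 = 8.
The remainder reaches 0 after 2 divisions, so the expansion has 2 partial quotients, read off in order.

[2; 8]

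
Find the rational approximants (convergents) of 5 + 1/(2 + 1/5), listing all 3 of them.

5/1, 11/2, 60/11

Using the convergent recurrence p_i = a_i*p_{i-1} + p_{i-2}, q_i = a_i*q_{i-1} + q_{i-2} with p_{-2}=0, p_{-1}=1, q_{-2}=1, q_{-1}=0:
  i=0: a_0=5, p_0 = 5*1 + 0 = 5, q_0 = 5*0 + 1 = 1.
  i=1: a_1=2, p_1 = 2*5 + 1 = 11, q_1 = 2*1 + 0 = 2.
  i=2: a_2=5, p_2 = 5*11 + 5 = 60, q_2 = 5*2 + 1 = 11.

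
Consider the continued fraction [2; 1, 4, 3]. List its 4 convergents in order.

Using the convergent recurrence p_i = a_i*p_{i-1} + p_{i-2}, q_i = a_i*q_{i-1} + q_{i-2} with p_{-2}=0, p_{-1}=1, q_{-2}=1, q_{-1}=0:
  i=0: a_0=2, p_0 = 2*1 + 0 = 2, q_0 = 2*0 + 1 = 1.
  i=1: a_1=1, p_1 = 1*2 + 1 = 3, q_1 = 1*1 + 0 = 1.
  i=2: a_2=4, p_2 = 4*3 + 2 = 14, q_2 = 4*1 + 1 = 5.
  i=3: a_3=3, p_3 = 3*14 + 3 = 45, q_3 = 3*5 + 1 = 16.

2/1, 3/1, 14/5, 45/16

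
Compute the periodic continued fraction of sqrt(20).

Write x_i = (sqrt(20) + m_i)/d_i with (m_0, d_0) = (0, 1). a_0 = floor(sqrt(20)) = 4, since 4^2 = 16 <= 20 < 25 = 5^2.
Iterate m_{i+1} = d_i*a_i - m_i, d_{i+1} = (20 - m_{i+1}^2)/d_i, a_{i+1} = floor((a_0 + m_{i+1})/d_{i+1}):
  m_1 = 1*4 - 0 = 4, d_1 = (20 - 4^2)/1 = 4/1 = 4, a_1 = floor((4 + 4)/4) = 2.
  m_2 = 4*2 - 4 = 4, d_2 = (20 - 4^2)/4 = 4/4 = 1, a_2 = floor((4 + 4)/1) = 8.
  m_3 = 1*8 - 4 = 4, d_3 = (20 - 4^2)/1 = 4/1 = 4: (m_3, d_3) = (m_1, d_1) = (4, 4), so from here the quotients repeat a_1, a_2; the period length is 2.
Hence the expansion of sqrt(20) is a_0 = 4 followed by the repeating block 2, 8 (period 2).

[4; (2, 8)]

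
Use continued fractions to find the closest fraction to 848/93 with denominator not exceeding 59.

538/59

Expand x = 848/93 as a continued fraction with the Euclidean algorithm:
  848 = 9*93 + 11, so a_0 = 9.
  93 = 8*11 + 5, so a_1 = 8.
  11 = 2*5 + 1, so a_2 = 2.
  5 = 5*1 + 0, so a_3 = 5.
so x = [9; 8, 2, 5].
Convergents (p_i = a_i*p_{i-1} + p_{i-2}, q_i = a_i*q_{i-1} + q_{i-2} with p_{-2}=0, p_{-1}=1, q_{-2}=1, q_{-1}=0), until the denominator exceeds 59:
  i=0: a_0=9, p_0 = 9*1 + 0 = 9, q_0 = 9*0 + 1 = 1.
  i=1: a_1=8, p_1 = 8*9 + 1 = 73, q_1 = 8*1 + 0 = 8.
  i=2: a_2=2, p_2 = 2*73 + 9 = 155, q_2 = 2*8 + 1 = 17.
  i=3: a_3=5, p_3 = 5*155 + 73 = 848, q_3 = 5*17 + 8 = 93.
q_3 = 93 > 59, so the last convergent with denominator <= 59 is p_2/q_2 = 155/17.
The closest fraction with denominator <= 59 is either p_2/q_2 or the intermediate fraction (k*p_2 + p_1)/(k*q_2 + q_1) with the largest k >= 1 whose denominator stays <= 59; these approach x as k grows, and every other convergent or intermediate fraction in range is farther away.
Largest k: floor((59 - q_1)/q_2) = floor((59 - 8)/17) = 3.
That gives (3*155 + 73)/(3*17 + 8) = 538/59.
Compare the errors: |x - 155/17| = |848*17 - 155*93|/(93*17) = 1/1581, and |x - 538/59| = |848*59 - 538*93|/(93*59) = 2/5487.
Cross-multiplying, 2*1581 = 3162 < 5487 = 1*5487, so 2/5487 is smaller: the intermediate fraction 538/59 is closer to x than 155/17.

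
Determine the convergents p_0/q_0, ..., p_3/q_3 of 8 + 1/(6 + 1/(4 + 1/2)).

Using the convergent recurrence p_i = a_i*p_{i-1} + p_{i-2}, q_i = a_i*q_{i-1} + q_{i-2} with p_{-2}=0, p_{-1}=1, q_{-2}=1, q_{-1}=0:
  i=0: a_0=8, p_0 = 8*1 + 0 = 8, q_0 = 8*0 + 1 = 1.
  i=1: a_1=6, p_1 = 6*8 + 1 = 49, q_1 = 6*1 + 0 = 6.
  i=2: a_2=4, p_2 = 4*49 + 8 = 204, q_2 = 4*6 + 1 = 25.
  i=3: a_3=2, p_3 = 2*204 + 49 = 457, q_3 = 2*25 + 6 = 56.

8/1, 49/6, 204/25, 457/56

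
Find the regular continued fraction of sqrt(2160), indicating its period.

Write x_i = (sqrt(2160) + m_i)/d_i with (m_0, d_0) = (0, 1). a_0 = floor(sqrt(2160)) = 46, since 46^2 = 2116 <= 2160 < 2209 = 47^2.
Iterate m_{i+1} = d_i*a_i - m_i, d_{i+1} = (2160 - m_{i+1}^2)/d_i, a_{i+1} = floor((a_0 + m_{i+1})/d_{i+1}):
  m_1 = 1*46 - 0 = 46, d_1 = (2160 - 46^2)/1 = 44/1 = 44, a_1 = floor((46 + 46)/44) = 2.
  m_2 = 44*2 - 46 = 42, d_2 = (2160 - 42^2)/44 = 396/44 = 9, a_2 = floor((46 + 42)/9) = 9.
  m_3 = 9*9 - 42 = 39, d_3 = (2160 - 39^2)/9 = 639/9 = 71, a_3 = floor((46 + 39)/71) = 1.
  m_4 = 71*1 - 39 = 32, d_4 = (2160 - 32^2)/71 = 1136/71 = 16, a_4 = floor((46 + 32)/16) = 4.
  m_5 = 16*4 - 32 = 32, d_5 = (2160 - 32^2)/16 = 1136/16 = 71, a_5 = floor((46 + 32)/71) = 1.
  m_6 = 71*1 - 32 = 39, d_6 = (2160 - 39^2)/71 = 639/71 = 9, a_6 = floor((46 + 39)/9) = 9.
  m_7 = 9*9 - 39 = 42, d_7 = (2160 - 42^2)/9 = 396/9 = 44, a_7 = floor((46 + 42)/44) = 2.
  m_8 = 44*2 - 42 = 46, d_8 = (2160 - 46^2)/44 = 44/44 = 1, a_8 = floor((46 + 46)/1) = 92.
  m_9 = 1*92 - 46 = 46, d_9 = (2160 - 46^2)/1 = 44/1 = 44: (m_9, d_9) = (m_1, d_1) = (46, 44), so from here the quotients repeat a_1, ..., a_8; the period length is 8.
Hence the expansion of sqrt(2160) is a_0 = 46 followed by the repeating block 2, 9, 1, 4, 1, 9, 2, 92 (period 8).

[46; (2, 9, 1, 4, 1, 9, 2, 92)]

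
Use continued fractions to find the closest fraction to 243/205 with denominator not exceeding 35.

32/27

Expand x = 243/205 as a continued fraction with the Euclidean algorithm:
  243 = 1*205 + 38, so a_0 = 1.
  205 = 5*38 + 15, so a_1 = 5.
  38 = 2*15 + 8, so a_2 = 2.
  15 = 1*8 + 7, so a_3 = 1.
  8 = 1*7 + 1, so a_4 = 1.
  7 = 7*1 + 0, so a_5 = 7.
so x = [1; 5, 2, 1, 1, 7].
Convergents (p_i = a_i*p_{i-1} + p_{i-2}, q_i = a_i*q_{i-1} + q_{i-2} with p_{-2}=0, p_{-1}=1, q_{-2}=1, q_{-1}=0), until the denominator exceeds 35:
  i=0: a_0=1, p_0 = 1*1 + 0 = 1, q_0 = 1*0 + 1 = 1.
  i=1: a_1=5, p_1 = 5*1 + 1 = 6, q_1 = 5*1 + 0 = 5.
  i=2: a_2=2, p_2 = 2*6 + 1 = 13, q_2 = 2*5 + 1 = 11.
  i=3: a_3=1, p_3 = 1*13 + 6 = 19, q_3 = 1*11 + 5 = 16.
  i=4: a_4=1, p_4 = 1*19 + 13 = 32, q_4 = 1*16 + 11 = 27.
  i=5: a_5=7, p_5 = 7*32 + 19 = 243, q_5 = 7*27 + 16 = 205.
q_5 = 205 > 35, so the last convergent with denominator <= 35 is p_4/q_4 = 32/27.
The closest fraction with denominator <= 35 is either p_4/q_4 or the intermediate fraction (k*p_4 + p_3)/(k*q_4 + q_3) with the largest k >= 1 whose denominator stays <= 35; these approach x as k grows, and every other convergent or intermediate fraction in range is farther away.
Largest k: floor((35 - q_3)/q_4) = floor((35 - 16)/27) = 0.
Since k = 0, no intermediate fraction beyond p_4/q_4 has denominator <= 35, so the convergent 32/27 is the closest (its error is |243*27 - 32*205|/(205*27) = 1/5535).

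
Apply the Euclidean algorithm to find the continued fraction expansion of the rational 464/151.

Run the Euclidean algorithm on 464 and 151; the successive quotients are the partial quotients a_0, a_1, ... (each step inverts the fractional part left over by the previous one):
  464 = 3*151 + 11, so a_0 = 3.
  151 = 13*11 + 8, so a_1 = 13.
  11 = 1*8 + 3, so a_2 = 1.
  8 = 2*3 + 2, so a_3 = 2.
  3 = 1*2 + 1, so a_4 = 1.
  2 = 2*1 + 0, so a_5 = 2.
The remainder reaches 0 after 6 divisions, so the expansion has 6 partial quotients, read off in order.

[3; 13, 1, 2, 1, 2]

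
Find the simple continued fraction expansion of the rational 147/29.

[5; 14, 2]

Run the Euclidean algorithm on 147 and 29; the successive quotients are the partial quotients a_0, a_1, ... (each step inverts the fractional part left over by the previous one):
  147 = 5*29 + 2, so a_0 = 5.
  29 = 14*2 + 1, so a_1 = 14.
  2 = 2*1 + 0, so a_2 = 2.
The remainder reaches 0 after 3 divisions, so the expansion has 3 partial quotients, read off in order.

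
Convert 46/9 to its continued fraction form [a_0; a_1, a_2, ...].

[5; 9]

Run the Euclidean algorithm on 46 and 9; the successive quotients are the partial quotients a_0, a_1, ... (each step inverts the fractional part left over by the previous one):
  46 = 5*9 + 1, so a_0 = 5.
  9 = 9*1 + 0, so a_1 = 9.
The remainder reaches 0 after 2 divisions, so the expansion has 2 partial quotients, read off in order.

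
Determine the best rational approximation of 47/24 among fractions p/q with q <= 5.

Expand x = 47/24 as a continued fraction with the Euclidean algorithm:
  47 = 1*24 + 23, so a_0 = 1.
  24 = 1*23 + 1, so a_1 = 1.
  23 = 23*1 + 0, so a_2 = 23.
so x = [1; 1, 23].
Convergents (p_i = a_i*p_{i-1} + p_{i-2}, q_i = a_i*q_{i-1} + q_{i-2} with p_{-2}=0, p_{-1}=1, q_{-2}=1, q_{-1}=0), until the denominator exceeds 5:
  i=0: a_0=1, p_0 = 1*1 + 0 = 1, q_0 = 1*0 + 1 = 1.
  i=1: a_1=1, p_1 = 1*1 + 1 = 2, q_1 = 1*1 + 0 = 1.
  i=2: a_2=23, p_2 = 23*2 + 1 = 47, q_2 = 23*1 + 1 = 24.
q_2 = 24 > 5, so the last convergent with denominator <= 5 is p_1/q_1 = 2/1.
The closest fraction with denominator <= 5 is either p_1/q_1 or the intermediate fraction (k*p_1 + p_0)/(k*q_1 + q_0) with the largest k >= 1 whose denominator stays <= 5; these approach x as k grows, and every other convergent or intermediate fraction in range is farther away.
Largest k: floor((5 - q_0)/q_1) = floor((5 - 1)/1) = 4.
That gives (4*2 + 1)/(4*1 + 1) = 9/5.
Compare the errors: |x - 2/1| = |47*1 - 2*24|/(24*1) = 1/24, and |x - 9/5| = |47*5 - 9*24|/(24*5) = 19/120.
Cross-multiplying, 1*120 = 120 < 456 = 19*24, so 1/24 is smaller: the convergent 2/1 is closer to x than 9/5.

2/1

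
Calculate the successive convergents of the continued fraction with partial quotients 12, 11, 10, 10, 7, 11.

12/1, 133/11, 1342/111, 13553/1121, 96213/7958, 1071896/88659

Using the convergent recurrence p_i = a_i*p_{i-1} + p_{i-2}, q_i = a_i*q_{i-1} + q_{i-2} with p_{-2}=0, p_{-1}=1, q_{-2}=1, q_{-1}=0:
  i=0: a_0=12, p_0 = 12*1 + 0 = 12, q_0 = 12*0 + 1 = 1.
  i=1: a_1=11, p_1 = 11*12 + 1 = 133, q_1 = 11*1 + 0 = 11.
  i=2: a_2=10, p_2 = 10*133 + 12 = 1342, q_2 = 10*11 + 1 = 111.
  i=3: a_3=10, p_3 = 10*1342 + 133 = 13553, q_3 = 10*111 + 11 = 1121.
  i=4: a_4=7, p_4 = 7*13553 + 1342 = 96213, q_4 = 7*1121 + 111 = 7958.
  i=5: a_5=11, p_5 = 11*96213 + 13553 = 1071896, q_5 = 11*7958 + 1121 = 88659.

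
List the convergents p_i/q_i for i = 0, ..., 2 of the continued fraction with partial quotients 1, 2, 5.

1/1, 3/2, 16/11

Using the convergent recurrence p_i = a_i*p_{i-1} + p_{i-2}, q_i = a_i*q_{i-1} + q_{i-2} with p_{-2}=0, p_{-1}=1, q_{-2}=1, q_{-1}=0:
  i=0: a_0=1, p_0 = 1*1 + 0 = 1, q_0 = 1*0 + 1 = 1.
  i=1: a_1=2, p_1 = 2*1 + 1 = 3, q_1 = 2*1 + 0 = 2.
  i=2: a_2=5, p_2 = 5*3 + 1 = 16, q_2 = 5*2 + 1 = 11.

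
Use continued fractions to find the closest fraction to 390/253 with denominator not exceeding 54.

37/24

Expand x = 390/253 as a continued fraction with the Euclidean algorithm:
  390 = 1*253 + 137, so a_0 = 1.
  253 = 1*137 + 116, so a_1 = 1.
  137 = 1*116 + 21, so a_2 = 1.
  116 = 5*21 + 11, so a_3 = 5.
  21 = 1*11 + 10, so a_4 = 1.
  11 = 1*10 + 1, so a_5 = 1.
  10 = 10*1 + 0, so a_6 = 10.
so x = [1; 1, 1, 5, 1, 1, 10].
Convergents (p_i = a_i*p_{i-1} + p_{i-2}, q_i = a_i*q_{i-1} + q_{i-2} with p_{-2}=0, p_{-1}=1, q_{-2}=1, q_{-1}=0), until the denominator exceeds 54:
  i=0: a_0=1, p_0 = 1*1 + 0 = 1, q_0 = 1*0 + 1 = 1.
  i=1: a_1=1, p_1 = 1*1 + 1 = 2, q_1 = 1*1 + 0 = 1.
  i=2: a_2=1, p_2 = 1*2 + 1 = 3, q_2 = 1*1 + 1 = 2.
  i=3: a_3=5, p_3 = 5*3 + 2 = 17, q_3 = 5*2 + 1 = 11.
  i=4: a_4=1, p_4 = 1*17 + 3 = 20, q_4 = 1*11 + 2 = 13.
  i=5: a_5=1, p_5 = 1*20 + 17 = 37, q_5 = 1*13 + 11 = 24.
  i=6: a_6=10, p_6 = 10*37 + 20 = 390, q_6 = 10*24 + 13 = 253.
q_6 = 253 > 54, so the last convergent with denominator <= 54 is p_5/q_5 = 37/24.
The closest fraction with denominator <= 54 is either p_5/q_5 or the intermediate fraction (k*p_5 + p_4)/(k*q_5 + q_4) with the largest k >= 1 whose denominator stays <= 54; these approach x as k grows, and every other convergent or intermediate fraction in range is farther away.
Largest k: floor((54 - q_4)/q_5) = floor((54 - 13)/24) = 1.
That gives (1*37 + 20)/(1*24 + 13) = 57/37.
Compare the errors: |x - 37/24| = |390*24 - 37*253|/(253*24) = 1/6072, and |x - 57/37| = |390*37 - 57*253|/(253*37) = 9/9361.
Cross-multiplying, 1*9361 = 9361 < 54648 = 9*6072, so 1/6072 is smaller: the convergent 37/24 is closer to x than 57/37.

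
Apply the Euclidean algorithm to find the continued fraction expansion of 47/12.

[3; 1, 11]

Run the Euclidean algorithm on 47 and 12; the successive quotients are the partial quotients a_0, a_1, ... (each step inverts the fractional part left over by the previous one):
  47 = 3*12 + 11, so a_0 = 3.
  12 = 1*11 + 1, so a_1 = 1.
  11 = 11*1 + 0, so a_2 = 11.
The remainder reaches 0 after 3 divisions, so the expansion has 3 partial quotients, read off in order.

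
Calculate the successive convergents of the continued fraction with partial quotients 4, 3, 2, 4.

4/1, 13/3, 30/7, 133/31

Using the convergent recurrence p_i = a_i*p_{i-1} + p_{i-2}, q_i = a_i*q_{i-1} + q_{i-2} with p_{-2}=0, p_{-1}=1, q_{-2}=1, q_{-1}=0:
  i=0: a_0=4, p_0 = 4*1 + 0 = 4, q_0 = 4*0 + 1 = 1.
  i=1: a_1=3, p_1 = 3*4 + 1 = 13, q_1 = 3*1 + 0 = 3.
  i=2: a_2=2, p_2 = 2*13 + 4 = 30, q_2 = 2*3 + 1 = 7.
  i=3: a_3=4, p_3 = 4*30 + 13 = 133, q_3 = 4*7 + 3 = 31.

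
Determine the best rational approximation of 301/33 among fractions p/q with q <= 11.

Expand x = 301/33 as a continued fraction with the Euclidean algorithm:
  301 = 9*33 + 4, so a_0 = 9.
  33 = 8*4 + 1, so a_1 = 8.
  4 = 4*1 + 0, so a_2 = 4.
so x = [9; 8, 4].
Convergents (p_i = a_i*p_{i-1} + p_{i-2}, q_i = a_i*q_{i-1} + q_{i-2} with p_{-2}=0, p_{-1}=1, q_{-2}=1, q_{-1}=0), until the denominator exceeds 11:
  i=0: a_0=9, p_0 = 9*1 + 0 = 9, q_0 = 9*0 + 1 = 1.
  i=1: a_1=8, p_1 = 8*9 + 1 = 73, q_1 = 8*1 + 0 = 8.
  i=2: a_2=4, p_2 = 4*73 + 9 = 301, q_2 = 4*8 + 1 = 33.
q_2 = 33 > 11, so the last convergent with denominator <= 11 is p_1/q_1 = 73/8.
The closest fraction with denominator <= 11 is either p_1/q_1 or the intermediate fraction (k*p_1 + p_0)/(k*q_1 + q_0) with the largest k >= 1 whose denominator stays <= 11; these approach x as k grows, and every other convergent or intermediate fraction in range is farther away.
Largest k: floor((11 - q_0)/q_1) = floor((11 - 1)/8) = 1.
That gives (1*73 + 9)/(1*8 + 1) = 82/9.
Compare the errors: |x - 73/8| = |301*8 - 73*33|/(33*8) = 1/264, and |x - 82/9| = |301*9 - 82*33|/(33*9) = 3/297.
Cross-multiplying, 1*297 = 297 < 792 = 3*264, so 1/264 is smaller: the convergent 73/8 is closer to x than 82/9.

73/8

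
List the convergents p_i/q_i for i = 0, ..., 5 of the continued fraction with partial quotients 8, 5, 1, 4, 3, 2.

8/1, 41/5, 49/6, 237/29, 760/93, 1757/215

Using the convergent recurrence p_i = a_i*p_{i-1} + p_{i-2}, q_i = a_i*q_{i-1} + q_{i-2} with p_{-2}=0, p_{-1}=1, q_{-2}=1, q_{-1}=0:
  i=0: a_0=8, p_0 = 8*1 + 0 = 8, q_0 = 8*0 + 1 = 1.
  i=1: a_1=5, p_1 = 5*8 + 1 = 41, q_1 = 5*1 + 0 = 5.
  i=2: a_2=1, p_2 = 1*41 + 8 = 49, q_2 = 1*5 + 1 = 6.
  i=3: a_3=4, p_3 = 4*49 + 41 = 237, q_3 = 4*6 + 5 = 29.
  i=4: a_4=3, p_4 = 3*237 + 49 = 760, q_4 = 3*29 + 6 = 93.
  i=5: a_5=2, p_5 = 2*760 + 237 = 1757, q_5 = 2*93 + 29 = 215.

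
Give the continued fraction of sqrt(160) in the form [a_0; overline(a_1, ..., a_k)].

[12; overline(1, 1, 1, 5, 1, 1, 1, 24)]

Write x_i = (sqrt(160) + m_i)/d_i with (m_0, d_0) = (0, 1). a_0 = floor(sqrt(160)) = 12, since 12^2 = 144 <= 160 < 169 = 13^2.
Iterate m_{i+1} = d_i*a_i - m_i, d_{i+1} = (160 - m_{i+1}^2)/d_i, a_{i+1} = floor((a_0 + m_{i+1})/d_{i+1}):
  m_1 = 1*12 - 0 = 12, d_1 = (160 - 12^2)/1 = 16/1 = 16, a_1 = floor((12 + 12)/16) = 1.
  m_2 = 16*1 - 12 = 4, d_2 = (160 - 4^2)/16 = 144/16 = 9, a_2 = floor((12 + 4)/9) = 1.
  m_3 = 9*1 - 4 = 5, d_3 = (160 - 5^2)/9 = 135/9 = 15, a_3 = floor((12 + 5)/15) = 1.
  m_4 = 15*1 - 5 = 10, d_4 = (160 - 10^2)/15 = 60/15 = 4, a_4 = floor((12 + 10)/4) = 5.
  m_5 = 4*5 - 10 = 10, d_5 = (160 - 10^2)/4 = 60/4 = 15, a_5 = floor((12 + 10)/15) = 1.
  m_6 = 15*1 - 10 = 5, d_6 = (160 - 5^2)/15 = 135/15 = 9, a_6 = floor((12 + 5)/9) = 1.
  m_7 = 9*1 - 5 = 4, d_7 = (160 - 4^2)/9 = 144/9 = 16, a_7 = floor((12 + 4)/16) = 1.
  m_8 = 16*1 - 4 = 12, d_8 = (160 - 12^2)/16 = 16/16 = 1, a_8 = floor((12 + 12)/1) = 24.
  m_9 = 1*24 - 12 = 12, d_9 = (160 - 12^2)/1 = 16/1 = 16: (m_9, d_9) = (m_1, d_1) = (12, 16), so from here the quotients repeat a_1, ..., a_8; the period length is 8.
Hence the expansion of sqrt(160) is a_0 = 12 followed by the repeating block 1, 1, 1, 5, 1, 1, 1, 24 (period 8).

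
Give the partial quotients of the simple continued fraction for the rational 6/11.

[0; 1, 1, 5]

Run the Euclidean algorithm on 6 and 11; the successive quotients are the partial quotients a_0, a_1, ... (each step inverts the fractional part left over by the previous one):
  6 = 0*11 + 6, so a_0 = 0.
  11 = 1*6 + 5, so a_1 = 1.
  6 = 1*5 + 1, so a_2 = 1.
  5 = 5*1 + 0, so a_3 = 5.
The remainder reaches 0 after 4 divisions, so the expansion has 4 partial quotients, read off in order.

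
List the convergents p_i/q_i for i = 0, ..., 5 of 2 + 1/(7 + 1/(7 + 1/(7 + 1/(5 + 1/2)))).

2/1, 15/7, 107/50, 764/357, 3927/1835, 8618/4027

Using the convergent recurrence p_i = a_i*p_{i-1} + p_{i-2}, q_i = a_i*q_{i-1} + q_{i-2} with p_{-2}=0, p_{-1}=1, q_{-2}=1, q_{-1}=0:
  i=0: a_0=2, p_0 = 2*1 + 0 = 2, q_0 = 2*0 + 1 = 1.
  i=1: a_1=7, p_1 = 7*2 + 1 = 15, q_1 = 7*1 + 0 = 7.
  i=2: a_2=7, p_2 = 7*15 + 2 = 107, q_2 = 7*7 + 1 = 50.
  i=3: a_3=7, p_3 = 7*107 + 15 = 764, q_3 = 7*50 + 7 = 357.
  i=4: a_4=5, p_4 = 5*764 + 107 = 3927, q_4 = 5*357 + 50 = 1835.
  i=5: a_5=2, p_5 = 2*3927 + 764 = 8618, q_5 = 2*1835 + 357 = 4027.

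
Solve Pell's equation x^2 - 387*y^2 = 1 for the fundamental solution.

(x, y) = (3482, 177)

First expand sqrt(387) as a continued fraction. With x_i = (sqrt(387) + m_i)/d_i and (m_0, d_0) = (0, 1): a_0 = floor(sqrt(387)) = 19, since 19^2 = 361 <= 387 < 400 = 20^2.
Iterate m_{i+1} = d_i*a_i - m_i, d_{i+1} = (387 - m_{i+1}^2)/d_i, a_{i+1} = floor((a_0 + m_{i+1})/d_{i+1}):
  m_1 = 1*19 - 0 = 19, d_1 = (387 - 19^2)/1 = 26/1 = 26, a_1 = floor((19 + 19)/26) = 1.
  m_2 = 26*1 - 19 = 7, d_2 = (387 - 7^2)/26 = 338/26 = 13, a_2 = floor((19 + 7)/13) = 2.
  m_3 = 13*2 - 7 = 19, d_3 = (387 - 19^2)/13 = 26/13 = 2, a_3 = floor((19 + 19)/2) = 19.
  m_4 = 2*19 - 19 = 19, d_4 = (387 - 19^2)/2 = 26/2 = 13, a_4 = floor((19 + 19)/13) = 2.
  m_5 = 13*2 - 19 = 7, d_5 = (387 - 7^2)/13 = 338/13 = 26, a_5 = floor((19 + 7)/26) = 1.
  m_6 = 26*1 - 7 = 19, d_6 = (387 - 19^2)/26 = 26/26 = 1, a_6 = floor((19 + 19)/1) = 38.
  m_7 = 1*38 - 19 = 19, d_7 = (387 - 19^2)/1 = 26/1 = 26: (m_7, d_7) = (m_1, d_1) = (19, 26), so from here the quotients repeat a_1, ..., a_6; the period length is 6.
So sqrt(387) = [19; (1, 2, 19, 2, 1, 38)] with period length k = 6.
k is even, so the fundamental solution of x^2 - 387y^2 = 1 is (p_{k-1}, q_{k-1}) = (p_5, q_5); compute convergents through index 5.
Convergents (p_i = a_i*p_{i-1} + p_{i-2}, q_i = a_i*q_{i-1} + q_{i-2} with p_{-2}=0, p_{-1}=1, q_{-2}=1, q_{-1}=0):
  i=0: a_0=19, p_0 = 19*1 + 0 = 19, q_0 = 19*0 + 1 = 1.
  i=1: a_1=1, p_1 = 1*19 + 1 = 20, q_1 = 1*1 + 0 = 1.
  i=2: a_2=2, p_2 = 2*20 + 19 = 59, q_2 = 2*1 + 1 = 3.
  i=3: a_3=19, p_3 = 19*59 + 20 = 1141, q_3 = 19*3 + 1 = 58.
  i=4: a_4=2, p_4 = 2*1141 + 59 = 2341, q_4 = 2*58 + 3 = 119.
  i=5: a_5=1, p_5 = 1*2341 + 1141 = 3482, q_5 = 1*119 + 58 = 177.
Check: 3482^2 - 387*177^2 = 12124324 - 12124323 = 1, so (x, y) = (3482, 177) solves the equation, and by the theorem it is the least positive solution.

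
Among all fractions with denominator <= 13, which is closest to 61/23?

8/3

Expand x = 61/23 as a continued fraction with the Euclidean algorithm:
  61 = 2*23 + 15, so a_0 = 2.
  23 = 1*15 + 8, so a_1 = 1.
  15 = 1*8 + 7, so a_2 = 1.
  8 = 1*7 + 1, so a_3 = 1.
  7 = 7*1 + 0, so a_4 = 7.
so x = [2; 1, 1, 1, 7].
Convergents (p_i = a_i*p_{i-1} + p_{i-2}, q_i = a_i*q_{i-1} + q_{i-2} with p_{-2}=0, p_{-1}=1, q_{-2}=1, q_{-1}=0), until the denominator exceeds 13:
  i=0: a_0=2, p_0 = 2*1 + 0 = 2, q_0 = 2*0 + 1 = 1.
  i=1: a_1=1, p_1 = 1*2 + 1 = 3, q_1 = 1*1 + 0 = 1.
  i=2: a_2=1, p_2 = 1*3 + 2 = 5, q_2 = 1*1 + 1 = 2.
  i=3: a_3=1, p_3 = 1*5 + 3 = 8, q_3 = 1*2 + 1 = 3.
  i=4: a_4=7, p_4 = 7*8 + 5 = 61, q_4 = 7*3 + 2 = 23.
q_4 = 23 > 13, so the last convergent with denominator <= 13 is p_3/q_3 = 8/3.
The closest fraction with denominator <= 13 is either p_3/q_3 or the intermediate fraction (k*p_3 + p_2)/(k*q_3 + q_2) with the largest k >= 1 whose denominator stays <= 13; these approach x as k grows, and every other convergent or intermediate fraction in range is farther away.
Largest k: floor((13 - q_2)/q_3) = floor((13 - 2)/3) = 3.
That gives (3*8 + 5)/(3*3 + 2) = 29/11.
Compare the errors: |x - 8/3| = |61*3 - 8*23|/(23*3) = 1/69, and |x - 29/11| = |61*11 - 29*23|/(23*11) = 4/253.
Cross-multiplying, 1*253 = 253 < 276 = 4*69, so 1/69 is smaller: the convergent 8/3 is closer to x than 29/11.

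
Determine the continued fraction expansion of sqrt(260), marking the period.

[16; (8, 32)]

Write x_i = (sqrt(260) + m_i)/d_i with (m_0, d_0) = (0, 1). a_0 = floor(sqrt(260)) = 16, since 16^2 = 256 <= 260 < 289 = 17^2.
Iterate m_{i+1} = d_i*a_i - m_i, d_{i+1} = (260 - m_{i+1}^2)/d_i, a_{i+1} = floor((a_0 + m_{i+1})/d_{i+1}):
  m_1 = 1*16 - 0 = 16, d_1 = (260 - 16^2)/1 = 4/1 = 4, a_1 = floor((16 + 16)/4) = 8.
  m_2 = 4*8 - 16 = 16, d_2 = (260 - 16^2)/4 = 4/4 = 1, a_2 = floor((16 + 16)/1) = 32.
  m_3 = 1*32 - 16 = 16, d_3 = (260 - 16^2)/1 = 4/1 = 4: (m_3, d_3) = (m_1, d_1) = (16, 4), so from here the quotients repeat a_1, a_2; the period length is 2.
Hence the expansion of sqrt(260) is a_0 = 16 followed by the repeating block 8, 32 (period 2).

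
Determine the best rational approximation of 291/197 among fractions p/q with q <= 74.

65/44

Expand x = 291/197 as a continued fraction with the Euclidean algorithm:
  291 = 1*197 + 94, so a_0 = 1.
  197 = 2*94 + 9, so a_1 = 2.
  94 = 10*9 + 4, so a_2 = 10.
  9 = 2*4 + 1, so a_3 = 2.
  4 = 4*1 + 0, so a_4 = 4.
so x = [1; 2, 10, 2, 4].
Convergents (p_i = a_i*p_{i-1} + p_{i-2}, q_i = a_i*q_{i-1} + q_{i-2} with p_{-2}=0, p_{-1}=1, q_{-2}=1, q_{-1}=0), until the denominator exceeds 74:
  i=0: a_0=1, p_0 = 1*1 + 0 = 1, q_0 = 1*0 + 1 = 1.
  i=1: a_1=2, p_1 = 2*1 + 1 = 3, q_1 = 2*1 + 0 = 2.
  i=2: a_2=10, p_2 = 10*3 + 1 = 31, q_2 = 10*2 + 1 = 21.
  i=3: a_3=2, p_3 = 2*31 + 3 = 65, q_3 = 2*21 + 2 = 44.
  i=4: a_4=4, p_4 = 4*65 + 31 = 291, q_4 = 4*44 + 21 = 197.
q_4 = 197 > 74, so the last convergent with denominator <= 74 is p_3/q_3 = 65/44.
The closest fraction with denominator <= 74 is either p_3/q_3 or the intermediate fraction (k*p_3 + p_2)/(k*q_3 + q_2) with the largest k >= 1 whose denominator stays <= 74; these approach x as k grows, and every other convergent or intermediate fraction in range is farther away.
Largest k: floor((74 - q_2)/q_3) = floor((74 - 21)/44) = 1.
That gives (1*65 + 31)/(1*44 + 21) = 96/65.
Compare the errors: |x - 65/44| = |291*44 - 65*197|/(197*44) = 1/8668, and |x - 96/65| = |291*65 - 96*197|/(197*65) = 3/12805.
Cross-multiplying, 1*12805 = 12805 < 26004 = 3*8668, so 1/8668 is smaller: the convergent 65/44 is closer to x than 96/65.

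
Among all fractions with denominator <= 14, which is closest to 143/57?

5/2

Expand x = 143/57 as a continued fraction with the Euclidean algorithm:
  143 = 2*57 + 29, so a_0 = 2.
  57 = 1*29 + 28, so a_1 = 1.
  29 = 1*28 + 1, so a_2 = 1.
  28 = 28*1 + 0, so a_3 = 28.
so x = [2; 1, 1, 28].
Convergents (p_i = a_i*p_{i-1} + p_{i-2}, q_i = a_i*q_{i-1} + q_{i-2} with p_{-2}=0, p_{-1}=1, q_{-2}=1, q_{-1}=0), until the denominator exceeds 14:
  i=0: a_0=2, p_0 = 2*1 + 0 = 2, q_0 = 2*0 + 1 = 1.
  i=1: a_1=1, p_1 = 1*2 + 1 = 3, q_1 = 1*1 + 0 = 1.
  i=2: a_2=1, p_2 = 1*3 + 2 = 5, q_2 = 1*1 + 1 = 2.
  i=3: a_3=28, p_3 = 28*5 + 3 = 143, q_3 = 28*2 + 1 = 57.
q_3 = 57 > 14, so the last convergent with denominator <= 14 is p_2/q_2 = 5/2.
The closest fraction with denominator <= 14 is either p_2/q_2 or the intermediate fraction (k*p_2 + p_1)/(k*q_2 + q_1) with the largest k >= 1 whose denominator stays <= 14; these approach x as k grows, and every other convergent or intermediate fraction in range is farther away.
Largest k: floor((14 - q_1)/q_2) = floor((14 - 1)/2) = 6.
That gives (6*5 + 3)/(6*2 + 1) = 33/13.
Compare the errors: |x - 5/2| = |143*2 - 5*57|/(57*2) = 1/114, and |x - 33/13| = |143*13 - 33*57|/(57*13) = 22/741.
Cross-multiplying, 1*741 = 741 < 2508 = 22*114, so 1/114 is smaller: the convergent 5/2 is closer to x than 33/13.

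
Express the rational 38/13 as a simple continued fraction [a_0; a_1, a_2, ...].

Run the Euclidean algorithm on 38 and 13; the successive quotients are the partial quotients a_0, a_1, ... (each step inverts the fractional part left over by the previous one):
  38 = 2*13 + 12, so a_0 = 2.
  13 = 1*12 + 1, so a_1 = 1.
  12 = 12*1 + 0, so a_2 = 12.
The remainder reaches 0 after 3 divisions, so the expansion has 3 partial quotients, read off in order.

[2; 1, 12]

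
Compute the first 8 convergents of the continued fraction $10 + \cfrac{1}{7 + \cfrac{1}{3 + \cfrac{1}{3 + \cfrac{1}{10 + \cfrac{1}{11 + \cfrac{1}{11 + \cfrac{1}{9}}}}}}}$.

Using the convergent recurrence p_i = a_i*p_{i-1} + p_{i-2}, q_i = a_i*q_{i-1} + q_{i-2} with p_{-2}=0, p_{-1}=1, q_{-2}=1, q_{-1}=0:
  i=0: a_0=10, p_0 = 10*1 + 0 = 10, q_0 = 10*0 + 1 = 1.
  i=1: a_1=7, p_1 = 7*10 + 1 = 71, q_1 = 7*1 + 0 = 7.
  i=2: a_2=3, p_2 = 3*71 + 10 = 223, q_2 = 3*7 + 1 = 22.
  i=3: a_3=3, p_3 = 3*223 + 71 = 740, q_3 = 3*22 + 7 = 73.
  i=4: a_4=10, p_4 = 10*740 + 223 = 7623, q_4 = 10*73 + 22 = 752.
  i=5: a_5=11, p_5 = 11*7623 + 740 = 84593, q_5 = 11*752 + 73 = 8345.
  i=6: a_6=11, p_6 = 11*84593 + 7623 = 938146, q_6 = 11*8345 + 752 = 92547.
  i=7: a_7=9, p_7 = 9*938146 + 84593 = 8527907, q_7 = 9*92547 + 8345 = 841268.

10/1, 71/7, 223/22, 740/73, 7623/752, 84593/8345, 938146/92547, 8527907/841268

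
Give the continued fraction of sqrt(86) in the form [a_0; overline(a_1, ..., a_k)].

Write x_i = (sqrt(86) + m_i)/d_i with (m_0, d_0) = (0, 1). a_0 = floor(sqrt(86)) = 9, since 9^2 = 81 <= 86 < 100 = 10^2.
Iterate m_{i+1} = d_i*a_i - m_i, d_{i+1} = (86 - m_{i+1}^2)/d_i, a_{i+1} = floor((a_0 + m_{i+1})/d_{i+1}):
  m_1 = 1*9 - 0 = 9, d_1 = (86 - 9^2)/1 = 5/1 = 5, a_1 = floor((9 + 9)/5) = 3.
  m_2 = 5*3 - 9 = 6, d_2 = (86 - 6^2)/5 = 50/5 = 10, a_2 = floor((9 + 6)/10) = 1.
  m_3 = 10*1 - 6 = 4, d_3 = (86 - 4^2)/10 = 70/10 = 7, a_3 = floor((9 + 4)/7) = 1.
  m_4 = 7*1 - 4 = 3, d_4 = (86 - 3^2)/7 = 77/7 = 11, a_4 = floor((9 + 3)/11) = 1.
  m_5 = 11*1 - 3 = 8, d_5 = (86 - 8^2)/11 = 22/11 = 2, a_5 = floor((9 + 8)/2) = 8.
  m_6 = 2*8 - 8 = 8, d_6 = (86 - 8^2)/2 = 22/2 = 11, a_6 = floor((9 + 8)/11) = 1.
  m_7 = 11*1 - 8 = 3, d_7 = (86 - 3^2)/11 = 77/11 = 7, a_7 = floor((9 + 3)/7) = 1.
  m_8 = 7*1 - 3 = 4, d_8 = (86 - 4^2)/7 = 70/7 = 10, a_8 = floor((9 + 4)/10) = 1.
  m_9 = 10*1 - 4 = 6, d_9 = (86 - 6^2)/10 = 50/10 = 5, a_9 = floor((9 + 6)/5) = 3.
  m_10 = 5*3 - 6 = 9, d_10 = (86 - 9^2)/5 = 5/5 = 1, a_10 = floor((9 + 9)/1) = 18.
  m_11 = 1*18 - 9 = 9, d_11 = (86 - 9^2)/1 = 5/1 = 5: (m_11, d_11) = (m_1, d_1) = (9, 5), so from here the quotients repeat a_1, ..., a_10; the period length is 10.
Hence the expansion of sqrt(86) is a_0 = 9 followed by the repeating block 3, 1, 1, 1, 8, 1, 1, 1, 3, 18 (period 10).

[9; overline(3, 1, 1, 1, 8, 1, 1, 1, 3, 18)]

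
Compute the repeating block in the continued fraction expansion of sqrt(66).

[8; (8, 16)]

Write x_i = (sqrt(66) + m_i)/d_i with (m_0, d_0) = (0, 1). a_0 = floor(sqrt(66)) = 8, since 8^2 = 64 <= 66 < 81 = 9^2.
Iterate m_{i+1} = d_i*a_i - m_i, d_{i+1} = (66 - m_{i+1}^2)/d_i, a_{i+1} = floor((a_0 + m_{i+1})/d_{i+1}):
  m_1 = 1*8 - 0 = 8, d_1 = (66 - 8^2)/1 = 2/1 = 2, a_1 = floor((8 + 8)/2) = 8.
  m_2 = 2*8 - 8 = 8, d_2 = (66 - 8^2)/2 = 2/2 = 1, a_2 = floor((8 + 8)/1) = 16.
  m_3 = 1*16 - 8 = 8, d_3 = (66 - 8^2)/1 = 2/1 = 2: (m_3, d_3) = (m_1, d_1) = (8, 2), so from here the quotients repeat a_1, a_2; the period length is 2.
Hence the expansion of sqrt(66) is a_0 = 8 followed by the repeating block 8, 16 (period 2).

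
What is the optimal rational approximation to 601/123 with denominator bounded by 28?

127/26

Expand x = 601/123 as a continued fraction with the Euclidean algorithm:
  601 = 4*123 + 109, so a_0 = 4.
  123 = 1*109 + 14, so a_1 = 1.
  109 = 7*14 + 11, so a_2 = 7.
  14 = 1*11 + 3, so a_3 = 1.
  11 = 3*3 + 2, so a_4 = 3.
  3 = 1*2 + 1, so a_5 = 1.
  2 = 2*1 + 0, so a_6 = 2.
so x = [4; 1, 7, 1, 3, 1, 2].
Convergents (p_i = a_i*p_{i-1} + p_{i-2}, q_i = a_i*q_{i-1} + q_{i-2} with p_{-2}=0, p_{-1}=1, q_{-2}=1, q_{-1}=0), until the denominator exceeds 28:
  i=0: a_0=4, p_0 = 4*1 + 0 = 4, q_0 = 4*0 + 1 = 1.
  i=1: a_1=1, p_1 = 1*4 + 1 = 5, q_1 = 1*1 + 0 = 1.
  i=2: a_2=7, p_2 = 7*5 + 4 = 39, q_2 = 7*1 + 1 = 8.
  i=3: a_3=1, p_3 = 1*39 + 5 = 44, q_3 = 1*8 + 1 = 9.
  i=4: a_4=3, p_4 = 3*44 + 39 = 171, q_4 = 3*9 + 8 = 35.
q_4 = 35 > 28, so the last convergent with denominator <= 28 is p_3/q_3 = 44/9.
The closest fraction with denominator <= 28 is either p_3/q_3 or the intermediate fraction (k*p_3 + p_2)/(k*q_3 + q_2) with the largest k >= 1 whose denominator stays <= 28; these approach x as k grows, and every other convergent or intermediate fraction in range is farther away.
Largest k: floor((28 - q_2)/q_3) = floor((28 - 8)/9) = 2.
That gives (2*44 + 39)/(2*9 + 8) = 127/26.
Compare the errors: |x - 44/9| = |601*9 - 44*123|/(123*9) = 3/1107, and |x - 127/26| = |601*26 - 127*123|/(123*26) = 5/3198.
Cross-multiplying, 5*1107 = 5535 < 9594 = 3*3198, so 5/3198 is smaller: the intermediate fraction 127/26 is closer to x than 44/9.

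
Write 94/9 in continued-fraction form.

Run the Euclidean algorithm on 94 and 9; the successive quotients are the partial quotients a_0, a_1, ... (each step inverts the fractional part left over by the previous one):
  94 = 10*9 + 4, so a_0 = 10.
  9 = 2*4 + 1, so a_1 = 2.
  4 = 4*1 + 0, so a_2 = 4.
The remainder reaches 0 after 3 divisions, so the expansion has 3 partial quotients, read off in order.

[10; 2, 4]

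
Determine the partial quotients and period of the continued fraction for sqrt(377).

Write x_i = (sqrt(377) + m_i)/d_i with (m_0, d_0) = (0, 1). a_0 = floor(sqrt(377)) = 19, since 19^2 = 361 <= 377 < 400 = 20^2.
Iterate m_{i+1} = d_i*a_i - m_i, d_{i+1} = (377 - m_{i+1}^2)/d_i, a_{i+1} = floor((a_0 + m_{i+1})/d_{i+1}):
  m_1 = 1*19 - 0 = 19, d_1 = (377 - 19^2)/1 = 16/1 = 16, a_1 = floor((19 + 19)/16) = 2.
  m_2 = 16*2 - 19 = 13, d_2 = (377 - 13^2)/16 = 208/16 = 13, a_2 = floor((19 + 13)/13) = 2.
  m_3 = 13*2 - 13 = 13, d_3 = (377 - 13^2)/13 = 208/13 = 16, a_3 = floor((19 + 13)/16) = 2.
  m_4 = 16*2 - 13 = 19, d_4 = (377 - 19^2)/16 = 16/16 = 1, a_4 = floor((19 + 19)/1) = 38.
  m_5 = 1*38 - 19 = 19, d_5 = (377 - 19^2)/1 = 16/1 = 16: (m_5, d_5) = (m_1, d_1) = (19, 16), so from here the quotients repeat a_1, ..., a_4; the period length is 4.
Hence the expansion of sqrt(377) is a_0 = 19 followed by the repeating block 2, 2, 2, 38 (period 4).

[19; (2, 2, 2, 38)]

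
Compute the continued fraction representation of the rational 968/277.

Run the Euclidean algorithm on 968 and 277; the successive quotients are the partial quotients a_0, a_1, ... (each step inverts the fractional part left over by the previous one):
  968 = 3*277 + 137, so a_0 = 3.
  277 = 2*137 + 3, so a_1 = 2.
  137 = 45*3 + 2, so a_2 = 45.
  3 = 1*2 + 1, so a_3 = 1.
  2 = 2*1 + 0, so a_4 = 2.
The remainder reaches 0 after 5 divisions, so the expansion has 5 partial quotients, read off in order.

[3; 2, 45, 1, 2]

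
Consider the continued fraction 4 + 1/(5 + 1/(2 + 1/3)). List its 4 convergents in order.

Using the convergent recurrence p_i = a_i*p_{i-1} + p_{i-2}, q_i = a_i*q_{i-1} + q_{i-2} with p_{-2}=0, p_{-1}=1, q_{-2}=1, q_{-1}=0:
  i=0: a_0=4, p_0 = 4*1 + 0 = 4, q_0 = 4*0 + 1 = 1.
  i=1: a_1=5, p_1 = 5*4 + 1 = 21, q_1 = 5*1 + 0 = 5.
  i=2: a_2=2, p_2 = 2*21 + 4 = 46, q_2 = 2*5 + 1 = 11.
  i=3: a_3=3, p_3 = 3*46 + 21 = 159, q_3 = 3*11 + 5 = 38.

4/1, 21/5, 46/11, 159/38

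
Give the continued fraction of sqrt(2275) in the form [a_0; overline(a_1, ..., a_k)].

[47; overline(1, 2, 3, 2, 1, 94)]

Write x_i = (sqrt(2275) + m_i)/d_i with (m_0, d_0) = (0, 1). a_0 = floor(sqrt(2275)) = 47, since 47^2 = 2209 <= 2275 < 2304 = 48^2.
Iterate m_{i+1} = d_i*a_i - m_i, d_{i+1} = (2275 - m_{i+1}^2)/d_i, a_{i+1} = floor((a_0 + m_{i+1})/d_{i+1}):
  m_1 = 1*47 - 0 = 47, d_1 = (2275 - 47^2)/1 = 66/1 = 66, a_1 = floor((47 + 47)/66) = 1.
  m_2 = 66*1 - 47 = 19, d_2 = (2275 - 19^2)/66 = 1914/66 = 29, a_2 = floor((47 + 19)/29) = 2.
  m_3 = 29*2 - 19 = 39, d_3 = (2275 - 39^2)/29 = 754/29 = 26, a_3 = floor((47 + 39)/26) = 3.
  m_4 = 26*3 - 39 = 39, d_4 = (2275 - 39^2)/26 = 754/26 = 29, a_4 = floor((47 + 39)/29) = 2.
  m_5 = 29*2 - 39 = 19, d_5 = (2275 - 19^2)/29 = 1914/29 = 66, a_5 = floor((47 + 19)/66) = 1.
  m_6 = 66*1 - 19 = 47, d_6 = (2275 - 47^2)/66 = 66/66 = 1, a_6 = floor((47 + 47)/1) = 94.
  m_7 = 1*94 - 47 = 47, d_7 = (2275 - 47^2)/1 = 66/1 = 66: (m_7, d_7) = (m_1, d_1) = (47, 66), so from here the quotients repeat a_1, ..., a_6; the period length is 6.
Hence the expansion of sqrt(2275) is a_0 = 47 followed by the repeating block 1, 2, 3, 2, 1, 94 (period 6).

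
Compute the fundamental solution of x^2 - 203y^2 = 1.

First expand sqrt(203) as a continued fraction. With x_i = (sqrt(203) + m_i)/d_i and (m_0, d_0) = (0, 1): a_0 = floor(sqrt(203)) = 14, since 14^2 = 196 <= 203 < 225 = 15^2.
Iterate m_{i+1} = d_i*a_i - m_i, d_{i+1} = (203 - m_{i+1}^2)/d_i, a_{i+1} = floor((a_0 + m_{i+1})/d_{i+1}):
  m_1 = 1*14 - 0 = 14, d_1 = (203 - 14^2)/1 = 7/1 = 7, a_1 = floor((14 + 14)/7) = 4.
  m_2 = 7*4 - 14 = 14, d_2 = (203 - 14^2)/7 = 7/7 = 1, a_2 = floor((14 + 14)/1) = 28.
  m_3 = 1*28 - 14 = 14, d_3 = (203 - 14^2)/1 = 7/1 = 7: (m_3, d_3) = (m_1, d_1) = (14, 7), so from here the quotients repeat a_1, a_2; the period length is 2.
So sqrt(203) = [14; (4, 28)] with period length k = 2.
k is even, so the fundamental solution of x^2 - 203y^2 = 1 is (p_{k-1}, q_{k-1}) = (p_1, q_1); compute convergents through index 1.
Convergents (p_i = a_i*p_{i-1} + p_{i-2}, q_i = a_i*q_{i-1} + q_{i-2} with p_{-2}=0, p_{-1}=1, q_{-2}=1, q_{-1}=0):
  i=0: a_0=14, p_0 = 14*1 + 0 = 14, q_0 = 14*0 + 1 = 1.
  i=1: a_1=4, p_1 = 4*14 + 1 = 57, q_1 = 4*1 + 0 = 4.
Check: 57^2 - 203*4^2 = 3249 - 3248 = 1, so (x, y) = (57, 4) solves the equation, and by the theorem it is the least positive solution.

(x, y) = (57, 4)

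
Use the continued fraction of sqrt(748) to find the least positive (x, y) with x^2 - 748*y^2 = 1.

First expand sqrt(748) as a continued fraction. With x_i = (sqrt(748) + m_i)/d_i and (m_0, d_0) = (0, 1): a_0 = floor(sqrt(748)) = 27, since 27^2 = 729 <= 748 < 784 = 28^2.
Iterate m_{i+1} = d_i*a_i - m_i, d_{i+1} = (748 - m_{i+1}^2)/d_i, a_{i+1} = floor((a_0 + m_{i+1})/d_{i+1}):
  m_1 = 1*27 - 0 = 27, d_1 = (748 - 27^2)/1 = 19/1 = 19, a_1 = floor((27 + 27)/19) = 2.
  m_2 = 19*2 - 27 = 11, d_2 = (748 - 11^2)/19 = 627/19 = 33, a_2 = floor((27 + 11)/33) = 1.
  m_3 = 33*1 - 11 = 22, d_3 = (748 - 22^2)/33 = 264/33 = 8, a_3 = floor((27 + 22)/8) = 6.
  m_4 = 8*6 - 22 = 26, d_4 = (748 - 26^2)/8 = 72/8 = 9, a_4 = floor((27 + 26)/9) = 5.
  m_5 = 9*5 - 26 = 19, d_5 = (748 - 19^2)/9 = 387/9 = 43, a_5 = floor((27 + 19)/43) = 1.
  m_6 = 43*1 - 19 = 24, d_6 = (748 - 24^2)/43 = 172/43 = 4, a_6 = floor((27 + 24)/4) = 12.
  m_7 = 4*12 - 24 = 24, d_7 = (748 - 24^2)/4 = 172/4 = 43, a_7 = floor((27 + 24)/43) = 1.
  m_8 = 43*1 - 24 = 19, d_8 = (748 - 19^2)/43 = 387/43 = 9, a_8 = floor((27 + 19)/9) = 5.
  m_9 = 9*5 - 19 = 26, d_9 = (748 - 26^2)/9 = 72/9 = 8, a_9 = floor((27 + 26)/8) = 6.
  m_10 = 8*6 - 26 = 22, d_10 = (748 - 22^2)/8 = 264/8 = 33, a_10 = floor((27 + 22)/33) = 1.
  m_11 = 33*1 - 22 = 11, d_11 = (748 - 11^2)/33 = 627/33 = 19, a_11 = floor((27 + 11)/19) = 2.
  m_12 = 19*2 - 11 = 27, d_12 = (748 - 27^2)/19 = 19/19 = 1, a_12 = floor((27 + 27)/1) = 54.
  m_13 = 1*54 - 27 = 27, d_13 = (748 - 27^2)/1 = 19/1 = 19: (m_13, d_13) = (m_1, d_1) = (27, 19), so from here the quotients repeat a_1, ..., a_12; the period length is 12.
So sqrt(748) = [27; (2, 1, 6, 5, 1, 12, 1, 5, 6, 1, 2, 54)] with period length k = 12.
k is even, so the fundamental solution of x^2 - 748y^2 = 1 is (p_{k-1}, q_{k-1}) = (p_11, q_11); compute convergents through index 11.
Convergents (p_i = a_i*p_{i-1} + p_{i-2}, q_i = a_i*q_{i-1} + q_{i-2} with p_{-2}=0, p_{-1}=1, q_{-2}=1, q_{-1}=0):
  i=0: a_0=27, p_0 = 27*1 + 0 = 27, q_0 = 27*0 + 1 = 1.
  i=1: a_1=2, p_1 = 2*27 + 1 = 55, q_1 = 2*1 + 0 = 2.
  i=2: a_2=1, p_2 = 1*55 + 27 = 82, q_2 = 1*2 + 1 = 3.
  i=3: a_3=6, p_3 = 6*82 + 55 = 547, q_3 = 6*3 + 2 = 20.
  i=4: a_4=5, p_4 = 5*547 + 82 = 2817, q_4 = 5*20 + 3 = 103.
  i=5: a_5=1, p_5 = 1*2817 + 547 = 3364, q_5 = 1*103 + 20 = 123.
  i=6: a_6=12, p_6 = 12*3364 + 2817 = 43185, q_6 = 12*123 + 103 = 1579.
  i=7: a_7=1, p_7 = 1*43185 + 3364 = 46549, q_7 = 1*1579 + 123 = 1702.
  i=8: a_8=5, p_8 = 5*46549 + 43185 = 275930, q_8 = 5*1702 + 1579 = 10089.
  i=9: a_9=6, p_9 = 6*275930 + 46549 = 1702129, q_9 = 6*10089 + 1702 = 62236.
  i=10: a_10=1, p_10 = 1*1702129 + 275930 = 1978059, q_10 = 1*62236 + 10089 = 72325.
  i=11: a_11=2, p_11 = 2*1978059 + 1702129 = 5658247, q_11 = 2*72325 + 62236 = 206886.
Check: 5658247^2 - 748*206886^2 = 32015759113009 - 32015759113008 = 1, so (x, y) = (5658247, 206886) solves the equation, and by the theorem it is the least positive solution.

(x, y) = (5658247, 206886)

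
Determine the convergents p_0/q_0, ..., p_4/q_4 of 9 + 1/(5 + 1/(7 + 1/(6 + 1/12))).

9/1, 46/5, 331/36, 2032/221, 24715/2688

Using the convergent recurrence p_i = a_i*p_{i-1} + p_{i-2}, q_i = a_i*q_{i-1} + q_{i-2} with p_{-2}=0, p_{-1}=1, q_{-2}=1, q_{-1}=0:
  i=0: a_0=9, p_0 = 9*1 + 0 = 9, q_0 = 9*0 + 1 = 1.
  i=1: a_1=5, p_1 = 5*9 + 1 = 46, q_1 = 5*1 + 0 = 5.
  i=2: a_2=7, p_2 = 7*46 + 9 = 331, q_2 = 7*5 + 1 = 36.
  i=3: a_3=6, p_3 = 6*331 + 46 = 2032, q_3 = 6*36 + 5 = 221.
  i=4: a_4=12, p_4 = 12*2032 + 331 = 24715, q_4 = 12*221 + 36 = 2688.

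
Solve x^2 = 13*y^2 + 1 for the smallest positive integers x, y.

First expand sqrt(13) as a continued fraction. With x_i = (sqrt(13) + m_i)/d_i and (m_0, d_0) = (0, 1): a_0 = floor(sqrt(13)) = 3, since 3^2 = 9 <= 13 < 16 = 4^2.
Iterate m_{i+1} = d_i*a_i - m_i, d_{i+1} = (13 - m_{i+1}^2)/d_i, a_{i+1} = floor((a_0 + m_{i+1})/d_{i+1}):
  m_1 = 1*3 - 0 = 3, d_1 = (13 - 3^2)/1 = 4/1 = 4, a_1 = floor((3 + 3)/4) = 1.
  m_2 = 4*1 - 3 = 1, d_2 = (13 - 1^2)/4 = 12/4 = 3, a_2 = floor((3 + 1)/3) = 1.
  m_3 = 3*1 - 1 = 2, d_3 = (13 - 2^2)/3 = 9/3 = 3, a_3 = floor((3 + 2)/3) = 1.
  m_4 = 3*1 - 2 = 1, d_4 = (13 - 1^2)/3 = 12/3 = 4, a_4 = floor((3 + 1)/4) = 1.
  m_5 = 4*1 - 1 = 3, d_5 = (13 - 3^2)/4 = 4/4 = 1, a_5 = floor((3 + 3)/1) = 6.
  m_6 = 1*6 - 3 = 3, d_6 = (13 - 3^2)/1 = 4/1 = 4: (m_6, d_6) = (m_1, d_1) = (3, 4), so from here the quotients repeat a_1, ..., a_5; the period length is 5.
So sqrt(13) = [3; (1, 1, 1, 1, 6)] with period length k = 5.
k is odd, so (p_{k-1}, q_{k-1}) only solves x^2 - 13y^2 = -1 and the fundamental solution of x^2 - 13y^2 = 1 is (p_{2k-1}, q_{2k-1}) = (p_9, q_9); compute convergents through index 9, running through the period twice.
Convergents (p_i = a_i*p_{i-1} + p_{i-2}, q_i = a_i*q_{i-1} + q_{i-2} with p_{-2}=0, p_{-1}=1, q_{-2}=1, q_{-1}=0):
  i=0: a_0=3, p_0 = 3*1 + 0 = 3, q_0 = 3*0 + 1 = 1.
  i=1: a_1=1, p_1 = 1*3 + 1 = 4, q_1 = 1*1 + 0 = 1.
  i=2: a_2=1, p_2 = 1*4 + 3 = 7, q_2 = 1*1 + 1 = 2.
  i=3: a_3=1, p_3 = 1*7 + 4 = 11, q_3 = 1*2 + 1 = 3.
  i=4: a_4=1, p_4 = 1*11 + 7 = 18, q_4 = 1*3 + 2 = 5.
  i=5: a_5=6, p_5 = 6*18 + 11 = 119, q_5 = 6*5 + 3 = 33.
  i=6: a_6=1, p_6 = 1*119 + 18 = 137, q_6 = 1*33 + 5 = 38.
  i=7: a_7=1, p_7 = 1*137 + 119 = 256, q_7 = 1*38 + 33 = 71.
  i=8: a_8=1, p_8 = 1*256 + 137 = 393, q_8 = 1*71 + 38 = 109.
  i=9: a_9=1, p_9 = 1*393 + 256 = 649, q_9 = 1*109 + 71 = 180.
Indeed p_4^2 - 13*q_4^2 = 324 - 325 = -1, not +1.
Check: 649^2 - 13*180^2 = 421201 - 421200 = 1, so (x, y) = (649, 180) solves the equation, and by the theorem it is the least positive solution.

(x, y) = (649, 180)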